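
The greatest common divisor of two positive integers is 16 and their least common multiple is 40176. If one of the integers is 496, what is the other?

For two integers, gcd × lcm = product, so the other is (16 × 40176) / 496 = 642816 / 496 = 1296.

1296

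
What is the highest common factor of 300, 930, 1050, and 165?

300 = 2^2 × 3 × 5^2
930 = 2 × 3 × 5 × 31
1050 = 2 × 3 × 5^2 × 7
165 = 3 × 5 × 11
gcd(300, 930, 1050, 165) = 3 × 5 = 15.

15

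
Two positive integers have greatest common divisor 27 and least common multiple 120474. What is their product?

3252798

For any two positive integers, gcd × lcm = product = 27 × 120474 = 3252798.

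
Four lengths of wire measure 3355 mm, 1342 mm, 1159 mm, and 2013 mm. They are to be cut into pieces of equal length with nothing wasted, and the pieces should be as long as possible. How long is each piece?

61 mm

Each piece length must divide every original length, so the longest possible is gcd(3355, 1342, 1159, 2013).
3355 = 5 × 11 × 61
1342 = 2 × 11 × 61
1159 = 19 × 61
2013 = 3 × 11 × 61
gcd(3355, 1342, 1159, 2013) = 61.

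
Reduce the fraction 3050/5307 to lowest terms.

50/87

3050 = 2 × 5^2 × 61
5307 = 3 × 29 × 61
gcd(3050, 5307) = 61.
Divide numerator and denominator by 61: 3050/5307 = 50/87.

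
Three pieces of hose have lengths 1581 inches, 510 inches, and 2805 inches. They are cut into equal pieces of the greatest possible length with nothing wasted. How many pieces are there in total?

Piece length = gcd(1581, 510, 2805).
1581 = 3 × 17 × 31
510 = 2 × 3 × 5 × 17
2805 = 3 × 5 × 11 × 17
gcd(1581, 510, 2805) = 3 × 17 = 51.
Total pieces = 1581/51 + 510/51 + 2805/51 = 31 + 10 + 55 = 96.

96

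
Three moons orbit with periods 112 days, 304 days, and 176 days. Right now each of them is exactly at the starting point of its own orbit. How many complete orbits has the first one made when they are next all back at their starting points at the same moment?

All finish a whole number of cycles simultaneously at t = LCM of the periods.
112 = 2^4 × 7
304 = 2^4 × 19
176 = 2^4 × 11
LCM(112, 304, 176) = 2^4 × 7 × 11 × 19 = 23408.
Orbits for period 112: 23408 / 112 = 209.

209 orbits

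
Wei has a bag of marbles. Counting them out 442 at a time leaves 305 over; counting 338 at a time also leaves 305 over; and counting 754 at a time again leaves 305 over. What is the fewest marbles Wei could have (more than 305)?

N − 305 must be a common multiple of 442, 338, and 754.
442 = 2 × 13 × 17
338 = 2 × 13^2
754 = 2 × 13 × 29
LCM(442, 338, 754) = 2 × 13^2 × 17 × 29 = 166634.
Smallest N > 305 is LCM + 305 = 166634 + 305 = 166939.

166939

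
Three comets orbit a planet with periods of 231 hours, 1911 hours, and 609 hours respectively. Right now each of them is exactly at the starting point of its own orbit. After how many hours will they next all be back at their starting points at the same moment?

We need the least common multiple of the intervals.
231 = 3 × 7 × 11
1911 = 3 × 7^2 × 13
609 = 3 × 7 × 29
LCM(231, 1911, 609) = 3 × 7^2 × 11 × 13 × 29 = 609609.

609609 hours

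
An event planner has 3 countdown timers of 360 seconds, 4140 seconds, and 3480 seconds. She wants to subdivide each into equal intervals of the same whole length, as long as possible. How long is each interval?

The interval must divide each timer length; the longest such is the gcd.
360 = 2^3 × 3^2 × 5
4140 = 2^2 × 3^2 × 5 × 23
3480 = 2^3 × 3 × 5 × 29
gcd(360, 4140, 3480) = 2^2 × 3 × 5 = 60.

60 seconds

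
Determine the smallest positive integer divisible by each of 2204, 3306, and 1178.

204972

2204 = 2^2 × 19 × 29
3306 = 2 × 3 × 19 × 29
1178 = 2 × 19 × 31
LCM(2204, 3306, 1178) = 2^2 × 3 × 19 × 29 × 31 = 204972.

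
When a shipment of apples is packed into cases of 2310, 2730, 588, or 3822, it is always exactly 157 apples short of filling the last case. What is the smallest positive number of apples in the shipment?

Being 157 short of a full case of size k means N ≡ −157 (mod k), i.e. N + 157 is a multiple of each size.
2310 = 2 × 3 × 5 × 7 × 11
2730 = 2 × 3 × 5 × 7 × 13
588 = 2^2 × 3 × 7^2
3822 = 2 × 3 × 7^2 × 13
LCM(2310, 2730, 588, 3822) = 2^2 × 3 × 5 × 7^2 × 11 × 13 = 420420.
Smallest positive N is 420420 − 157 = 420263.

420263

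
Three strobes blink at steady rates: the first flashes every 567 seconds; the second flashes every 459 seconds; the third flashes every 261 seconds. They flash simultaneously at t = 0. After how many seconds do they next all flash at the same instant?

We need the least common multiple of the intervals.
567 = 3^4 × 7
459 = 3^3 × 17
261 = 3^2 × 29
LCM(567, 459, 261) = 3^4 × 7 × 17 × 29 = 279531.

279531 seconds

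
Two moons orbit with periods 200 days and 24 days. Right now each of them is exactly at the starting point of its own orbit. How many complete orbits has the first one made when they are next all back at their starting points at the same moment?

They are all back at their starting positions together after one LCM of the periods.
200 = 2^3 × 5^2
24 = 2^3 × 3
LCM(200, 24) = 2^3 × 3 × 5^2 = 600.
Orbits for period 200: 600 / 200 = 3.

3 orbits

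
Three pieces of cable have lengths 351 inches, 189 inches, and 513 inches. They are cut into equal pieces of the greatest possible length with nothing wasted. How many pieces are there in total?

39

Piece length = gcd(351, 189, 513).
351 = 3^3 × 13
189 = 3^3 × 7
513 = 3^3 × 19
gcd(351, 189, 513) = 3^3 = 27.
Total pieces = 351/27 + 189/27 + 513/27 = 13 + 7 + 19 = 39.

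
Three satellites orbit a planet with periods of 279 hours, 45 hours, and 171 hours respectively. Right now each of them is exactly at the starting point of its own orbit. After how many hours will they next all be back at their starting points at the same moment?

They coincide at every common multiple of the periods; the first is the LCM.
279 = 3^2 × 31
45 = 3^2 × 5
171 = 3^2 × 19
LCM(279, 45, 171) = 3^2 × 5 × 19 × 31 = 26505.

26505 hours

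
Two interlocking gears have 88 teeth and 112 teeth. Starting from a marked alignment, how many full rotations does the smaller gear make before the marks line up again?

All finish a whole number of cycles simultaneously at t = LCM of the periods.
88 = 2^3 × 11
112 = 2^4 × 7
LCM(88, 112) = 2^4 × 7 × 11 = 1232.
Rotations for period 88: 1232 / 88 = 14.

14 rotations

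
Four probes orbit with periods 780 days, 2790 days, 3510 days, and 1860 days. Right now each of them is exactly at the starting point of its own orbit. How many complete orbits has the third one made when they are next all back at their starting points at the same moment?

62 orbits

They are all back at their starting positions together after one LCM of the periods.
780 = 2^2 × 3 × 5 × 13
2790 = 2 × 3^2 × 5 × 31
3510 = 2 × 3^3 × 5 × 13
1860 = 2^2 × 3 × 5 × 31
LCM(780, 2790, 3510, 1860) = 2^2 × 3^3 × 5 × 13 × 31 = 217620.
Orbits for period 3510: 217620 / 3510 = 62.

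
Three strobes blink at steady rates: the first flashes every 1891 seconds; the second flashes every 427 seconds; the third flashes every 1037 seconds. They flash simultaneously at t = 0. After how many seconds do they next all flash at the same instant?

We need the least common multiple of the intervals.
1891 = 31 × 61
427 = 7 × 61
1037 = 17 × 61
LCM(1891, 427, 1037) = 7 × 17 × 31 × 61 = 225029.

225029 seconds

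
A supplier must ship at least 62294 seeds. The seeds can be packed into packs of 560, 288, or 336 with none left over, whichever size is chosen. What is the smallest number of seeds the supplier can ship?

70560

The number of seeds must be a common multiple of 560, 288, and 336, so a multiple of their LCM.
560 = 2^4 × 5 × 7
288 = 2^5 × 3^2
336 = 2^4 × 3 × 7
LCM(560, 288, 336) = 2^5 × 3^2 × 5 × 7 = 10080.
Smallest multiple of 10080 that is ≥ 62294: ⌈62294/10080⌉ × 10080 = 7 × 10080 = 70560.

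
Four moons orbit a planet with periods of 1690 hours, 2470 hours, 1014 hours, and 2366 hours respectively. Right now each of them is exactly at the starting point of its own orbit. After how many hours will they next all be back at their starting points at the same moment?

674310 hours

We need the least common multiple of the intervals.
1690 = 2 × 5 × 13^2
2470 = 2 × 5 × 13 × 19
1014 = 2 × 3 × 13^2
2366 = 2 × 7 × 13^2
LCM(1690, 2470, 1014, 2366) = 2 × 3 × 5 × 7 × 13^2 × 19 = 674310.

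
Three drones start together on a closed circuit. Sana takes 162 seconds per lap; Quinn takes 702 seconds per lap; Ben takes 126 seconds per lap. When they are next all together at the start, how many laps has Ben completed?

117 laps

They are all back at their starting positions together after one LCM of the periods.
162 = 2 × 3^4
702 = 2 × 3^3 × 13
126 = 2 × 3^2 × 7
LCM(162, 702, 126) = 2 × 3^4 × 7 × 13 = 14742.
Laps for period 126: 14742 / 126 = 117.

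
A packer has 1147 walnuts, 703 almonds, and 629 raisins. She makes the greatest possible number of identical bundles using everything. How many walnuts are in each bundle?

Number of bundles = gcd(1147, 703, 629).
1147 = 31 × 37
703 = 19 × 37
629 = 17 × 37
gcd(1147, 703, 629) = 37.
walnuts per bundle = 1147 / 37 = 31.

31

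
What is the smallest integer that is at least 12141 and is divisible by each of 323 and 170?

The integer must be a common multiple of 323 and 170, so a multiple of their LCM.
323 = 17 × 19
170 = 2 × 5 × 17
LCM(323, 170) = 2 × 5 × 17 × 19 = 3230.
Smallest multiple of 3230 that is ≥ 12141: ⌈12141/3230⌉ × 3230 = 4 × 3230 = 12920.

12920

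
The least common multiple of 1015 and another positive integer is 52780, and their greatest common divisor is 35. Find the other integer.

gcd × lcm = product of the two integers, so the other integer is (35 × 52780) / 1015 = 1820.

1820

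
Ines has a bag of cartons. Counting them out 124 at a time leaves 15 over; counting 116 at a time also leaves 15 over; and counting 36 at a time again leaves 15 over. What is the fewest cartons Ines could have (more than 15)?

32379

N − 15 must be a common multiple of 124, 116, and 36.
124 = 2^2 × 31
116 = 2^2 × 29
36 = 2^2 × 3^2
LCM(124, 116, 36) = 2^2 × 3^2 × 29 × 31 = 32364.
Smallest N > 15 is LCM + 15 = 32364 + 15 = 32379.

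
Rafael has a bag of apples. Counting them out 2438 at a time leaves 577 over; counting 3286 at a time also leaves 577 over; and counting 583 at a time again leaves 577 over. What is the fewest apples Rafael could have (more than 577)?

831935

N − 577 must be a common multiple of 2438, 3286, and 583.
2438 = 2 × 23 × 53
3286 = 2 × 31 × 53
583 = 11 × 53
LCM(2438, 3286, 583) = 2 × 11 × 23 × 31 × 53 = 831358.
Smallest N > 577 is LCM + 577 = 831358 + 577 = 831935.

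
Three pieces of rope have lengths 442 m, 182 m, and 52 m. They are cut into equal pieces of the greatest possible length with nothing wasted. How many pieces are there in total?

Piece length = gcd(442, 182, 52).
442 = 2 × 13 × 17
182 = 2 × 7 × 13
52 = 2^2 × 13
gcd(442, 182, 52) = 2 × 13 = 26.
Total pieces = 442/26 + 182/26 + 52/26 = 17 + 7 + 2 = 26.

26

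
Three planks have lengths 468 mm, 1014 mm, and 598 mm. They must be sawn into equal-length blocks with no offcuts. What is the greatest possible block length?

The block length must divide every plank, so the greatest is gcd(468, 1014, 598).
468 = 2^2 × 3^2 × 13
1014 = 2 × 3 × 13^2
598 = 2 × 13 × 23
gcd(468, 1014, 598) = 2 × 13 = 26.

26 mm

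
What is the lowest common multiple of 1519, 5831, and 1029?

542283

1519 = 7^2 × 31
5831 = 7^3 × 17
1029 = 3 × 7^3
LCM(1519, 5831, 1029) = 3 × 7^3 × 17 × 31 = 542283.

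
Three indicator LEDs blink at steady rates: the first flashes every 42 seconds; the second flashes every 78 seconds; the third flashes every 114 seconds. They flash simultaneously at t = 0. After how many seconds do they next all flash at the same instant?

The first simultaneous occurrence is after LCM of the individual periods.
42 = 2 × 3 × 7
78 = 2 × 3 × 13
114 = 2 × 3 × 19
LCM(42, 78, 114) = 2 × 3 × 7 × 13 × 19 = 10374.

10374 seconds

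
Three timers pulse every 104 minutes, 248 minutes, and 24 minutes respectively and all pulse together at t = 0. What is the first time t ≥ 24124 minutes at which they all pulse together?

29016 minutes

Joint pulses occur at multiples of LCM(104, 248, 24).
104 = 2^3 × 13
248 = 2^3 × 31
24 = 2^3 × 3
LCM(104, 248, 24) = 2^3 × 3 × 13 × 31 = 9672.
Smallest multiple of 9672 that is ≥ 24124: ⌈24124/9672⌉ × 9672 = 3 × 9672 = 29016.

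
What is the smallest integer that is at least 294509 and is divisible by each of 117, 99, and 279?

319176

The integer must be a common multiple of 117, 99, and 279, so a multiple of their LCM.
117 = 3^2 × 13
99 = 3^2 × 11
279 = 3^2 × 31
LCM(117, 99, 279) = 3^2 × 11 × 13 × 31 = 39897.
Smallest multiple of 39897 that is ≥ 294509: ⌈294509/39897⌉ × 39897 = 8 × 39897 = 319176.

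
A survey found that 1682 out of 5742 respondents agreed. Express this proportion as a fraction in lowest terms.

1682 = 2 × 29^2
5742 = 2 × 3^2 × 11 × 29
gcd(1682, 5742) = 2 × 29 = 58.
Divide numerator and denominator by 58: 1682/5742 = 29/99.

29/99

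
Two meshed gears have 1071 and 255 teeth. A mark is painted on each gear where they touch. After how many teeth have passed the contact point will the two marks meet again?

5355 teeth

We need the least common multiple of the intervals.
1071 = 3^2 × 7 × 17
255 = 3 × 5 × 17
LCM(1071, 255) = 3^2 × 5 × 7 × 17 = 5355.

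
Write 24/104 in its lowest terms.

3/13

24 = 2^3 × 3
104 = 2^3 × 13
gcd(24, 104) = 2^3 = 8.
Divide numerator and denominator by 8: 24/104 = 3/13.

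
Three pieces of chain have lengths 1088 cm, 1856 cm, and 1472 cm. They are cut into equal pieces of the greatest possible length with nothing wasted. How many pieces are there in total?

69

Piece length = gcd(1088, 1856, 1472).
1088 = 2^6 × 17
1856 = 2^6 × 29
1472 = 2^6 × 23
gcd(1088, 1856, 1472) = 2^6 = 64.
Total pieces = 1088/64 + 1856/64 + 1472/64 = 17 + 29 + 23 = 69.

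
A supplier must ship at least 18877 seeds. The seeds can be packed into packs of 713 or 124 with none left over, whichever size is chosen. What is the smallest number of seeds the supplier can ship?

19964

The number of seeds must be a common multiple of 713 and 124, so a multiple of their LCM.
713 = 23 × 31
124 = 2^2 × 31
LCM(713, 124) = 2^2 × 23 × 31 = 2852.
Smallest multiple of 2852 that is ≥ 18877: ⌈18877/2852⌉ × 2852 = 7 × 2852 = 19964.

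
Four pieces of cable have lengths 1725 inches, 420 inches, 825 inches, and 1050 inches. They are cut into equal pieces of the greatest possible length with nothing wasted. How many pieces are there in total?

268

Piece length = gcd(1725, 420, 825, 1050).
1725 = 3 × 5^2 × 23
420 = 2^2 × 3 × 5 × 7
825 = 3 × 5^2 × 11
1050 = 2 × 3 × 5^2 × 7
gcd(1725, 420, 825, 1050) = 3 × 5 = 15.
Total pieces = 1725/15 + 420/15 + 825/15 + 1050/15 = 115 + 28 + 55 + 70 = 268.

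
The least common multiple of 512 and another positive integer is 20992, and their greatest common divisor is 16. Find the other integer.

gcd × lcm = product of the two integers, so the other integer is (16 × 20992) / 512 = 656.

656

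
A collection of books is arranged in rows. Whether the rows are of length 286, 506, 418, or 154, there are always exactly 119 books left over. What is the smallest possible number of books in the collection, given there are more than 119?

874993

N − 119 must be a common multiple of 286, 506, 418, and 154.
286 = 2 × 11 × 13
506 = 2 × 11 × 23
418 = 2 × 11 × 19
154 = 2 × 7 × 11
LCM(286, 506, 418, 154) = 2 × 7 × 11 × 13 × 19 × 23 = 874874.
Smallest N > 119 is LCM + 119 = 874874 + 119 = 874993.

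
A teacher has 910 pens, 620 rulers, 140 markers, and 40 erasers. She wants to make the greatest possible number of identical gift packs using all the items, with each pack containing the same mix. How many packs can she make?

10 packs

The pack count must divide each quantity, so the greatest is gcd(910, 620, 140, 40).
910 = 2 × 5 × 7 × 13
620 = 2^2 × 5 × 31
140 = 2^2 × 5 × 7
40 = 2^3 × 5
gcd(910, 620, 140, 40) = 2 × 5 = 10.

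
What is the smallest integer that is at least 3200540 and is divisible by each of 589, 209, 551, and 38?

3382038

The integer must be a common multiple of 589, 209, 551, and 38, so a multiple of their LCM.
589 = 19 × 31
209 = 11 × 19
551 = 19 × 29
38 = 2 × 19
LCM(589, 209, 551, 38) = 2 × 11 × 19 × 29 × 31 = 375782.
Smallest multiple of 375782 that is ≥ 3200540: ⌈3200540/375782⌉ × 375782 = 9 × 375782 = 3382038.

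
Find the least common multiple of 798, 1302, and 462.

272118

798 = 2 × 3 × 7 × 19
1302 = 2 × 3 × 7 × 31
462 = 2 × 3 × 7 × 11
LCM(798, 1302, 462) = 2 × 3 × 7 × 11 × 19 × 31 = 272118.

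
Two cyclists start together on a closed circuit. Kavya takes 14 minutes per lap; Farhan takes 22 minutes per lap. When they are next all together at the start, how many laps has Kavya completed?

All finish a whole number of cycles simultaneously at t = LCM of the periods.
14 = 2 × 7
22 = 2 × 11
LCM(14, 22) = 2 × 7 × 11 = 154.
Laps for period 14: 154 / 14 = 11.

11 laps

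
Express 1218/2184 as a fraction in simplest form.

29/52

1218 = 2 × 3 × 7 × 29
2184 = 2^3 × 3 × 7 × 13
gcd(1218, 2184) = 2 × 3 × 7 = 42.
Divide numerator and denominator by 42: 1218/2184 = 29/52.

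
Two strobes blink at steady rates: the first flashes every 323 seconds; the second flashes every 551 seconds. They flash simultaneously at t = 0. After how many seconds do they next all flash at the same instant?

9367 seconds

The first simultaneous occurrence is after LCM of the individual periods.
323 = 17 × 19
551 = 19 × 29
LCM(323, 551) = 17 × 19 × 29 = 9367.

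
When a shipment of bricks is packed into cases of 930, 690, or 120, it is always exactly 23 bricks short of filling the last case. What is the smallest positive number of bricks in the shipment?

85537

Being 23 short of a full case of size k means N ≡ −23 (mod k), i.e. N + 23 is a multiple of each size.
930 = 2 × 3 × 5 × 31
690 = 2 × 3 × 5 × 23
120 = 2^3 × 3 × 5
LCM(930, 690, 120) = 2^3 × 3 × 5 × 23 × 31 = 85560.
Smallest positive N is 85560 − 23 = 85537.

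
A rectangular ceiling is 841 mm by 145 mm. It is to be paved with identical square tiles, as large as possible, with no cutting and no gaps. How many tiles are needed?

145

Tile side = gcd(841, 145).
841 = 29^2
145 = 5 × 29
gcd(841, 145) = 29.
Tiles: (841/29) × (145/29) = 29 × 5 = 145.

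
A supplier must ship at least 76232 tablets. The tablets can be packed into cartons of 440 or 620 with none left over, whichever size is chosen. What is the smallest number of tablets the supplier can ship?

81840

The number of tablets must be a common multiple of 440 and 620, so a multiple of their LCM.
440 = 2^3 × 5 × 11
620 = 2^2 × 5 × 31
LCM(440, 620) = 2^3 × 5 × 11 × 31 = 13640.
Smallest multiple of 13640 that is ≥ 76232: ⌈76232/13640⌉ × 13640 = 6 × 13640 = 81840.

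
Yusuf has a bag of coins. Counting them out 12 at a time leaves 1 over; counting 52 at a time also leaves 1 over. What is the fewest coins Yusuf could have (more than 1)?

157

N − 1 must be a common multiple of 12 and 52.
12 = 2^2 × 3
52 = 2^2 × 13
LCM(12, 52) = 2^2 × 3 × 13 = 156.
Smallest N > 1 is LCM + 1 = 156 + 1 = 157.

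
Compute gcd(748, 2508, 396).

748 = 2^2 × 11 × 17
2508 = 2^2 × 3 × 11 × 19
396 = 2^2 × 3^2 × 11
gcd(748, 2508, 396) = 2^2 × 11 = 44.

44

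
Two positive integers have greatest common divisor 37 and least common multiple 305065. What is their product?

11287405

For any two positive integers, gcd × lcm = product = 37 × 305065 = 11287405.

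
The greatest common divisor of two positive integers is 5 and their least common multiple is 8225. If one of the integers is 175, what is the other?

For two integers, gcd × lcm = product, so the other is (5 × 8225) / 175 = 41125 / 175 = 235.

235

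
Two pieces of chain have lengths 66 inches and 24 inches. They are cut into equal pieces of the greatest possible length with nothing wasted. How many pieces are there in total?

15

Piece length = gcd(66, 24).
66 = 2 × 3 × 11
24 = 2^3 × 3
gcd(66, 24) = 2 × 3 = 6.
Total pieces = 66/6 + 24/6 = 11 + 4 = 15.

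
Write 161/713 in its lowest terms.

7/31

161 = 7 × 23
713 = 23 × 31
gcd(161, 713) = 23.
Divide numerator and denominator by 23: 161/713 = 7/31.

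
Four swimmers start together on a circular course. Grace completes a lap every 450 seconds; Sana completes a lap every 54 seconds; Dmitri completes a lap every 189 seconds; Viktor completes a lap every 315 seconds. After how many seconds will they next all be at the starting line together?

The first simultaneous occurrence is after LCM of the individual periods.
450 = 2 × 3^2 × 5^2
54 = 2 × 3^3
189 = 3^3 × 7
315 = 3^2 × 5 × 7
LCM(450, 54, 189, 315) = 2 × 3^3 × 5^2 × 7 = 9450.

9450 seconds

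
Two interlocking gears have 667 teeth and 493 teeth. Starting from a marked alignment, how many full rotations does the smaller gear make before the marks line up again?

23 rotations

The first common completion time is the LCM of the periods.
667 = 23 × 29
493 = 17 × 29
LCM(667, 493) = 17 × 23 × 29 = 11339.
Rotations for period 493: 11339 / 493 = 23.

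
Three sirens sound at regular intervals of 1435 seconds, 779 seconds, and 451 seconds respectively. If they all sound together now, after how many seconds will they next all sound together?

299915 seconds

They coincide at every common multiple of the periods; the first is the LCM.
1435 = 5 × 7 × 41
779 = 19 × 41
451 = 11 × 41
LCM(1435, 779, 451) = 5 × 7 × 11 × 19 × 41 = 299915.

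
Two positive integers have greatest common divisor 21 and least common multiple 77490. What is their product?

1627290

For any two positive integers, gcd × lcm = product = 21 × 77490 = 1627290.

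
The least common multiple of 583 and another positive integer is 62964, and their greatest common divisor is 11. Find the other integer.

gcd × lcm = product of the two integers, so the other integer is (11 × 62964) / 583 = 1188.

1188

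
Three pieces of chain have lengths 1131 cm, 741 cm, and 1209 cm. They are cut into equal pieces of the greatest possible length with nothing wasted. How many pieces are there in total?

79

Piece length = gcd(1131, 741, 1209).
1131 = 3 × 13 × 29
741 = 3 × 13 × 19
1209 = 3 × 13 × 31
gcd(1131, 741, 1209) = 3 × 13 = 39.
Total pieces = 1131/39 + 741/39 + 1209/39 = 29 + 19 + 31 = 79.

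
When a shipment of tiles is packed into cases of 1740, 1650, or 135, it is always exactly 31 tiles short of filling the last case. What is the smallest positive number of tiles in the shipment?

861269

Being 31 short of a full case of size k means N ≡ −31 (mod k), i.e. N + 31 is a multiple of each size.
1740 = 2^2 × 3 × 5 × 29
1650 = 2 × 3 × 5^2 × 11
135 = 3^3 × 5
LCM(1740, 1650, 135) = 2^2 × 3^3 × 5^2 × 11 × 29 = 861300.
Smallest positive N is 861300 − 31 = 861269.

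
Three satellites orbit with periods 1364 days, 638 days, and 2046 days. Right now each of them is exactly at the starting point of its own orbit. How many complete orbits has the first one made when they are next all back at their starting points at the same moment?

The first common completion time is the LCM of the periods.
1364 = 2^2 × 11 × 31
638 = 2 × 11 × 29
2046 = 2 × 3 × 11 × 31
LCM(1364, 638, 2046) = 2^2 × 3 × 11 × 29 × 31 = 118668.
Orbits for period 1364: 118668 / 1364 = 87.

87 orbits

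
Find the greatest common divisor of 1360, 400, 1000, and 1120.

1360 = 2^4 × 5 × 17
400 = 2^4 × 5^2
1000 = 2^3 × 5^3
1120 = 2^5 × 5 × 7
gcd(1360, 400, 1000, 1120) = 2^3 × 5 = 40.

40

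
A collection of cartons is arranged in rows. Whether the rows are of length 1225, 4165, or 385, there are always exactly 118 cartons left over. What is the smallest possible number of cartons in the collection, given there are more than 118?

N − 118 must be a common multiple of 1225, 4165, and 385.
1225 = 5^2 × 7^2
4165 = 5 × 7^2 × 17
385 = 5 × 7 × 11
LCM(1225, 4165, 385) = 5^2 × 7^2 × 11 × 17 = 229075.
Smallest N > 118 is LCM + 118 = 229075 + 118 = 229193.

229193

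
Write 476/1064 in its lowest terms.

17/38

476 = 2^2 × 7 × 17
1064 = 2^3 × 7 × 19
gcd(476, 1064) = 2^2 × 7 = 28.
Divide numerator and denominator by 28: 476/1064 = 17/38.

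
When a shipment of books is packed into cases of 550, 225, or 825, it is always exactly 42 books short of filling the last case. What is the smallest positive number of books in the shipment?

Being 42 short of a full case of size k means N ≡ −42 (mod k), i.e. N + 42 is a multiple of each size.
550 = 2 × 5^2 × 11
225 = 3^2 × 5^2
825 = 3 × 5^2 × 11
LCM(550, 225, 825) = 2 × 3^2 × 5^2 × 11 = 4950.
Smallest positive N is 4950 − 42 = 4908.

4908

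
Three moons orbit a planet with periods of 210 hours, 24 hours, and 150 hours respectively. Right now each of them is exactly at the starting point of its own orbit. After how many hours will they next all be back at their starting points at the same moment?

They coincide at every common multiple of the periods; the first is the LCM.
210 = 2 × 3 × 5 × 7
24 = 2^3 × 3
150 = 2 × 3 × 5^2
LCM(210, 24, 150) = 2^3 × 3 × 5^2 × 7 = 4200.

4200 hours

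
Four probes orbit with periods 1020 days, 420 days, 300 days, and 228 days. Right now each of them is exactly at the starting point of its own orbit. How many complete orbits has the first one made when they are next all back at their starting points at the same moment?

All finish a whole number of cycles simultaneously at t = LCM of the periods.
1020 = 2^2 × 3 × 5 × 17
420 = 2^2 × 3 × 5 × 7
300 = 2^2 × 3 × 5^2
228 = 2^2 × 3 × 19
LCM(1020, 420, 300, 228) = 2^2 × 3 × 5^2 × 7 × 17 × 19 = 678300.
Orbits for period 1020: 678300 / 1020 = 665.

665 orbits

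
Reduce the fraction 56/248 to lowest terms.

56 = 2^3 × 7
248 = 2^3 × 31
gcd(56, 248) = 2^3 = 8.
Divide numerator and denominator by 8: 56/248 = 7/31.

7/31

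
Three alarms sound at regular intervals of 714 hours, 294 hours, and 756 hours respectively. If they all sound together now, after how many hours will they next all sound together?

89964 hours

The first simultaneous occurrence is after LCM of the individual periods.
714 = 2 × 3 × 7 × 17
294 = 2 × 3 × 7^2
756 = 2^2 × 3^3 × 7
LCM(714, 294, 756) = 2^2 × 3^3 × 7^2 × 17 = 89964.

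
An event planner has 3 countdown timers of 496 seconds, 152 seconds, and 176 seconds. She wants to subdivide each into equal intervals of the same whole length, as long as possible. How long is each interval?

8 seconds

The interval must divide each timer length; the longest such is the gcd.
496 = 2^4 × 31
152 = 2^3 × 19
176 = 2^4 × 11
gcd(496, 152, 176) = 2^3 = 8.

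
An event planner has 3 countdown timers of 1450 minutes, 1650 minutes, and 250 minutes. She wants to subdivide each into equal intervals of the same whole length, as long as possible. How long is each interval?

50 minutes

The interval must divide each timer length; the longest such is the gcd.
1450 = 2 × 5^2 × 29
1650 = 2 × 3 × 5^2 × 11
250 = 2 × 5^3
gcd(1450, 1650, 250) = 2 × 5^2 = 50.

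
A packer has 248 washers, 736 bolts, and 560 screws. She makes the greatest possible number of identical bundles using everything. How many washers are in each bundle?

31

Number of bundles = gcd(248, 736, 560).
248 = 2^3 × 31
736 = 2^5 × 23
560 = 2^4 × 5 × 7
gcd(248, 736, 560) = 2^3 = 8.
washers per bundle = 248 / 8 = 31.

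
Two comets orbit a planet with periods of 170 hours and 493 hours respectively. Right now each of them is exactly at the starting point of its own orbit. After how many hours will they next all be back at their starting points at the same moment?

We need the least common multiple of the intervals.
170 = 2 × 5 × 17
493 = 17 × 29
LCM(170, 493) = 2 × 5 × 17 × 29 = 4930.

4930 hours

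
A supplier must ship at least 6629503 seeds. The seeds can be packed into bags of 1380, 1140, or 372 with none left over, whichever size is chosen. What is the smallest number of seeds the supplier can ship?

7315380

The number of seeds must be a common multiple of 1380, 1140, and 372, so a multiple of their LCM.
1380 = 2^2 × 3 × 5 × 23
1140 = 2^2 × 3 × 5 × 19
372 = 2^2 × 3 × 31
LCM(1380, 1140, 372) = 2^2 × 3 × 5 × 19 × 23 × 31 = 812820.
Smallest multiple of 812820 that is ≥ 6629503: ⌈6629503/812820⌉ × 812820 = 9 × 812820 = 7315380.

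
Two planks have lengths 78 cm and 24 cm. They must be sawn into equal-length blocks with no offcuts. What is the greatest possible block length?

By the Euclidean algorithm:
78 = 3 × 24 + 6
24 = 4 × 6 + 0
gcd(78, 24) = 6.

6 cm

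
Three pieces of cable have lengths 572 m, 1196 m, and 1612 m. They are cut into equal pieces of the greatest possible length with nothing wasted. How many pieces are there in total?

Piece length = gcd(572, 1196, 1612).
572 = 2^2 × 11 × 13
1196 = 2^2 × 13 × 23
1612 = 2^2 × 13 × 31
gcd(572, 1196, 1612) = 2^2 × 13 = 52.
Total pieces = 572/52 + 1196/52 + 1612/52 = 11 + 23 + 31 = 65.

65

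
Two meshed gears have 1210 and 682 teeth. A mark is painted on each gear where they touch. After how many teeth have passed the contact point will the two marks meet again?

We need the least common multiple of the intervals.
1210 = 2 × 5 × 11^2
682 = 2 × 11 × 31
LCM(1210, 682) = 2 × 5 × 11^2 × 31 = 37510.

37510 teeth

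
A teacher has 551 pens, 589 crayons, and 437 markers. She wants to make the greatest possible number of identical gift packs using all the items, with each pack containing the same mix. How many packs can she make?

The pack count must divide each quantity, so the greatest is gcd(551, 589, 437).
551 = 19 × 29
589 = 19 × 31
437 = 19 × 23
gcd(551, 589, 437) = 19.

19 packs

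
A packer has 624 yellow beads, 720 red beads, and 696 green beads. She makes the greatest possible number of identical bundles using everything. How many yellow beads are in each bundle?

Number of bundles = gcd(624, 720, 696).
624 = 2^4 × 3 × 13
720 = 2^4 × 3^2 × 5
696 = 2^3 × 3 × 29
gcd(624, 720, 696) = 2^3 × 3 = 24.
yellow beads per bundle = 624 / 24 = 26.

26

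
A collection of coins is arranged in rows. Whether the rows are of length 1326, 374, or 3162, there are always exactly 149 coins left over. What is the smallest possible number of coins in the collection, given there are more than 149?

N − 149 must be a common multiple of 1326, 374, and 3162.
1326 = 2 × 3 × 13 × 17
374 = 2 × 11 × 17
3162 = 2 × 3 × 17 × 31
LCM(1326, 374, 3162) = 2 × 3 × 11 × 13 × 17 × 31 = 452166.
Smallest N > 149 is LCM + 149 = 452166 + 149 = 452315.

452315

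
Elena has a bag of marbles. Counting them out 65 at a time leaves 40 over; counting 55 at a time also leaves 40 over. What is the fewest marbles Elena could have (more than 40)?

N − 40 must be a common multiple of 65 and 55.
65 = 5 × 13
55 = 5 × 11
LCM(65, 55) = 5 × 11 × 13 = 715.
Smallest N > 40 is LCM + 40 = 715 + 40 = 755.

755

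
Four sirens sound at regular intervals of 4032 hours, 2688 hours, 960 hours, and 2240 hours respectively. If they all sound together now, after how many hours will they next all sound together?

The first simultaneous occurrence is after LCM of the individual periods.
4032 = 2^6 × 3^2 × 7
2688 = 2^7 × 3 × 7
960 = 2^6 × 3 × 5
2240 = 2^6 × 5 × 7
LCM(4032, 2688, 960, 2240) = 2^7 × 3^2 × 5 × 7 = 40320.

40320 hours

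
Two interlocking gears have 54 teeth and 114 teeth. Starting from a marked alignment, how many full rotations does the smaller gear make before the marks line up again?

All finish a whole number of cycles simultaneously at t = LCM of the periods.
54 = 2 × 3^3
114 = 2 × 3 × 19
LCM(54, 114) = 2 × 3^3 × 19 = 1026.
Rotations for period 54: 1026 / 54 = 19.

19 rotations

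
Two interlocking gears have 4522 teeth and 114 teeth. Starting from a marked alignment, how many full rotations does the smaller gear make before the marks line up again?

119 rotations

All finish a whole number of cycles simultaneously at t = LCM of the periods.
4522 = 2 × 7 × 17 × 19
114 = 2 × 3 × 19
LCM(4522, 114) = 2 × 3 × 7 × 17 × 19 = 13566.
Rotations for period 114: 13566 / 114 = 119.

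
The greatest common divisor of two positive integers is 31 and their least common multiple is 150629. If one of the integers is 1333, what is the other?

3503

For two integers, gcd × lcm = product, so the other is (31 × 150629) / 1333 = 4669499 / 1333 = 3503.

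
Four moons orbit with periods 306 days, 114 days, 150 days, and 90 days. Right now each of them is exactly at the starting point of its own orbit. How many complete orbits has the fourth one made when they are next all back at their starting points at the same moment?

The first common completion time is the LCM of the periods.
306 = 2 × 3^2 × 17
114 = 2 × 3 × 19
150 = 2 × 3 × 5^2
90 = 2 × 3^2 × 5
LCM(306, 114, 150, 90) = 2 × 3^2 × 5^2 × 17 × 19 = 145350.
Orbits for period 90: 145350 / 90 = 1615.

1615 orbits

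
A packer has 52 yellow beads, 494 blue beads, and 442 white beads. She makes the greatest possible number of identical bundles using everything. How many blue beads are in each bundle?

19

Number of bundles = gcd(52, 494, 442).
52 = 2^2 × 13
494 = 2 × 13 × 19
442 = 2 × 13 × 17
gcd(52, 494, 442) = 2 × 13 = 26.
blue beads per bundle = 494 / 26 = 19.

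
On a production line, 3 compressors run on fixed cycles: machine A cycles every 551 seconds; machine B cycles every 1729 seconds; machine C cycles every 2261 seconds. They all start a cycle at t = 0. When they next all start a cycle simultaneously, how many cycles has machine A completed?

They are all back at their starting positions together after one LCM of the periods.
551 = 19 × 29
1729 = 7 × 13 × 19
2261 = 7 × 17 × 19
LCM(551, 1729, 2261) = 7 × 13 × 17 × 19 × 29 = 852397.
Cycles for period 551: 852397 / 551 = 1547.

1547 cycles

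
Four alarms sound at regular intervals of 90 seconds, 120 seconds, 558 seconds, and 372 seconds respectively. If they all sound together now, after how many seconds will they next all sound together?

11160 seconds

They coincide at every common multiple of the periods; the first is the LCM.
90 = 2 × 3^2 × 5
120 = 2^3 × 3 × 5
558 = 2 × 3^2 × 31
372 = 2^2 × 3 × 31
LCM(90, 120, 558, 372) = 2^3 × 3^2 × 5 × 31 = 11160.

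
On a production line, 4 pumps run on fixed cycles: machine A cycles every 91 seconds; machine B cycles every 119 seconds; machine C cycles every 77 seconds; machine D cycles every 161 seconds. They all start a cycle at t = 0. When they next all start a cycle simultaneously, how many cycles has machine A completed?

4301 cycles

All finish a whole number of cycles simultaneously at t = LCM of the periods.
91 = 7 × 13
119 = 7 × 17
77 = 7 × 11
161 = 7 × 23
LCM(91, 119, 77, 161) = 7 × 11 × 13 × 17 × 23 = 391391.
Cycles for period 91: 391391 / 91 = 4301.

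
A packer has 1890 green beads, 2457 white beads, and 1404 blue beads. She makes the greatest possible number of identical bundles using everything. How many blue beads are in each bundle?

52

Number of bundles = gcd(1890, 2457, 1404).
1890 = 2 × 3^3 × 5 × 7
2457 = 3^3 × 7 × 13
1404 = 2^2 × 3^3 × 13
gcd(1890, 2457, 1404) = 3^3 = 27.
blue beads per bundle = 1404 / 27 = 52.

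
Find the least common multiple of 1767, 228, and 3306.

1767 = 3 × 19 × 31
228 = 2^2 × 3 × 19
3306 = 2 × 3 × 19 × 29
LCM(1767, 228, 3306) = 2^2 × 3 × 19 × 29 × 31 = 204972.

204972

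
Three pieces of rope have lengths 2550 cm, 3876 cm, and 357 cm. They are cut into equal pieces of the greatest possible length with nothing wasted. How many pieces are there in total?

133

Piece length = gcd(2550, 3876, 357).
2550 = 2 × 3 × 5^2 × 17
3876 = 2^2 × 3 × 17 × 19
357 = 3 × 7 × 17
gcd(2550, 3876, 357) = 3 × 17 = 51.
Total pieces = 2550/51 + 3876/51 + 357/51 = 50 + 76 + 7 = 133.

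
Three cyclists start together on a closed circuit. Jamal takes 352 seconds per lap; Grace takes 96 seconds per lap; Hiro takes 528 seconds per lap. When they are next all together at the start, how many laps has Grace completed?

11 laps

They are all back at their starting positions together after one LCM of the periods.
352 = 2^5 × 11
96 = 2^5 × 3
528 = 2^4 × 3 × 11
LCM(352, 96, 528) = 2^5 × 3 × 11 = 1056.
Laps for period 96: 1056 / 96 = 11.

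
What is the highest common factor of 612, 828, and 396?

612 = 2^2 × 3^2 × 17
828 = 2^2 × 3^2 × 23
396 = 2^2 × 3^2 × 11
gcd(612, 828, 396) = 2^2 × 3^2 = 36.

36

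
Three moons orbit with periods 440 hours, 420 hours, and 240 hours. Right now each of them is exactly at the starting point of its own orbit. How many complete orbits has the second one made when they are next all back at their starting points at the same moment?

The first common completion time is the LCM of the periods.
440 = 2^3 × 5 × 11
420 = 2^2 × 3 × 5 × 7
240 = 2^4 × 3 × 5
LCM(440, 420, 240) = 2^4 × 3 × 5 × 7 × 11 = 18480.
Orbits for period 420: 18480 / 420 = 44.

44 orbits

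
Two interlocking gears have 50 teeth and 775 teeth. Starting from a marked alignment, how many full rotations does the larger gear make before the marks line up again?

They are all back at their starting positions together after one LCM of the periods.
50 = 2 × 5^2
775 = 5^2 × 31
LCM(50, 775) = 2 × 5^2 × 31 = 1550.
Rotations for period 775: 1550 / 775 = 2.

2 rotations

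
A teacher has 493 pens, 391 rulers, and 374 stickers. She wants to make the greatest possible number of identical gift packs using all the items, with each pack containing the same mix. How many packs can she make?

The pack count must divide each quantity, so the greatest is gcd(493, 391, 374).
493 = 17 × 29
391 = 17 × 23
374 = 2 × 11 × 17
gcd(493, 391, 374) = 17.

17 packs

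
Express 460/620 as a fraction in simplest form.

23/31

460 = 2^2 × 5 × 23
620 = 2^2 × 5 × 31
gcd(460, 620) = 2^2 × 5 = 20.
Divide numerator and denominator by 20: 460/620 = 23/31.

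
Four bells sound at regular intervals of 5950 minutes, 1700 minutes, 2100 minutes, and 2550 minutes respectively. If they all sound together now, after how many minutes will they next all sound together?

35700 minutes

They coincide at every common multiple of the periods; the first is the LCM.
5950 = 2 × 5^2 × 7 × 17
1700 = 2^2 × 5^2 × 17
2100 = 2^2 × 3 × 5^2 × 7
2550 = 2 × 3 × 5^2 × 17
LCM(5950, 1700, 2100, 2550) = 2^2 × 3 × 5^2 × 7 × 17 = 35700.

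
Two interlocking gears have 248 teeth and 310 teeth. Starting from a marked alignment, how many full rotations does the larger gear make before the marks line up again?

All finish a whole number of cycles simultaneously at t = LCM of the periods.
248 = 2^3 × 31
310 = 2 × 5 × 31
LCM(248, 310) = 2^3 × 5 × 31 = 1240.
Rotations for period 310: 1240 / 310 = 4.

4 rotations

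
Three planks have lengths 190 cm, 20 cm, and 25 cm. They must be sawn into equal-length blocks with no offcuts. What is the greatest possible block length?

5 cm

The block length must divide every plank, so the greatest is gcd(190, 20, 25).
190 = 2 × 5 × 19
20 = 2^2 × 5
25 = 5^2
gcd(190, 20, 25) = 5.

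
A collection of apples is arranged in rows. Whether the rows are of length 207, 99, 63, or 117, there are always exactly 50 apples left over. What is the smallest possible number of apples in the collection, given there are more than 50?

207257

N − 50 must be a common multiple of 207, 99, 63, and 117.
207 = 3^2 × 23
99 = 3^2 × 11
63 = 3^2 × 7
117 = 3^2 × 13
LCM(207, 99, 63, 117) = 3^2 × 7 × 11 × 13 × 23 = 207207.
Smallest N > 50 is LCM + 50 = 207207 + 50 = 207257.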